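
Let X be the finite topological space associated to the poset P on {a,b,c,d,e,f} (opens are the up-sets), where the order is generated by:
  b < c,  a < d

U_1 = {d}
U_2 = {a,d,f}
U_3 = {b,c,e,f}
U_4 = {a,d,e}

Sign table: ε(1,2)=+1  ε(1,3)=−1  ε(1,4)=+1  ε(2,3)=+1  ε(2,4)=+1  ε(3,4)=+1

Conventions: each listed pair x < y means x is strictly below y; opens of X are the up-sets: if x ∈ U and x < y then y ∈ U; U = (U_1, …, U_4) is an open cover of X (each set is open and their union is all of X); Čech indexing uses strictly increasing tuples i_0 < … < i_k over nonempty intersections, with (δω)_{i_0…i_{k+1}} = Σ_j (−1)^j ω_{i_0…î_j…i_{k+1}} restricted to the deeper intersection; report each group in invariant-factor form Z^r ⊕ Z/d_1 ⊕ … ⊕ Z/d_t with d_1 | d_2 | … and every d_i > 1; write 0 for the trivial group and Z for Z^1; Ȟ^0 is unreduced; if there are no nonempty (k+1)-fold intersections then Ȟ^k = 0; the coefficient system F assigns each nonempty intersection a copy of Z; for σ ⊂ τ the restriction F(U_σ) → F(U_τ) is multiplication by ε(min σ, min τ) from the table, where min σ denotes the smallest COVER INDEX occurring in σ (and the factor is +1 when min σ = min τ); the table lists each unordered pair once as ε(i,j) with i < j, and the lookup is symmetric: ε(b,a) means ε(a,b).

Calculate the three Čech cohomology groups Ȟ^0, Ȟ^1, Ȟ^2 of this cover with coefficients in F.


Ȟ^0 = Z,  Ȟ^1 = Z,  Ȟ^2 = 0

nonempty overlaps:
  U12={d} U14={d} U23={f} U24={a,d} U34={e}
  U124={d}
C dims 4,5,1; δ0: rk 3, SNF 1^3; δ1: rk 1, SNF 1^1
degree 0: 4−3−0 = 1 → Ȟ^0 ≅ Z
degree 1: 5−1−3 = 1 → Ȟ^1 ≅ Z
degree 2: 1−0−1 = 0 → Ȟ^2 ≅ 0


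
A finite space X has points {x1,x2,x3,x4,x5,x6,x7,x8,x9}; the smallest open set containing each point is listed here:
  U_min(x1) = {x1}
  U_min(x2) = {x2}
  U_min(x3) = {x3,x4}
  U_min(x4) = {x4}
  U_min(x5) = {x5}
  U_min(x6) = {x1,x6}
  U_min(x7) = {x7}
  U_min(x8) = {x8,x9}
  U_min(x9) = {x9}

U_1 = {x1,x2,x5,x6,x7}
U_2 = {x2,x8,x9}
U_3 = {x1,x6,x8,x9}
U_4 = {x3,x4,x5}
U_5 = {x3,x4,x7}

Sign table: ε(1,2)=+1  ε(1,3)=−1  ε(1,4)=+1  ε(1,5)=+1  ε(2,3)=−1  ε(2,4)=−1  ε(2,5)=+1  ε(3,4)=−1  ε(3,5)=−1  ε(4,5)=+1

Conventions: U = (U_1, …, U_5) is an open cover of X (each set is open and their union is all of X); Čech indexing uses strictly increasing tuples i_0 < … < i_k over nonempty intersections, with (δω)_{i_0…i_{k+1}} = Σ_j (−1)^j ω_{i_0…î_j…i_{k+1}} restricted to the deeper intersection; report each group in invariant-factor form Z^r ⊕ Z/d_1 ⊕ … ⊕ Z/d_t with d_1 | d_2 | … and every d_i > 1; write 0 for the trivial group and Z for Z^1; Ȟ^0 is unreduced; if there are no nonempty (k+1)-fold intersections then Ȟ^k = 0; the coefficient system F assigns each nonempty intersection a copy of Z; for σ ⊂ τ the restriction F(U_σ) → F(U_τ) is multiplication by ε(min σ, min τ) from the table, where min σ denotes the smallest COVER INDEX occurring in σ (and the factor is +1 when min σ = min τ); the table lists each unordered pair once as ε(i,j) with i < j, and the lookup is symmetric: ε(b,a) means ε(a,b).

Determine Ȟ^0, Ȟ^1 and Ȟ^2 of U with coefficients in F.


Ȟ^0 = Z, Ȟ^1 = Z^2, Ȟ^2 = 0

intersection data:
  U12={x2} U13={x1,x6} U14={x5} U15={x7} U23={x8,x9} U45={x3,x4}
C dims 5,6; δ0: rk 4, SNF 1^4
Ȟ^0 = (5 − 4) − 0 = 1, so Ȟ^0 ≅ Z
Ȟ^1 = (6 − 0) − 4 = 2, so Ȟ^1 ≅ Z^2
Ȟ^2 = (0 − 0) − 0 = 0, so Ȟ^2 ≅ 0


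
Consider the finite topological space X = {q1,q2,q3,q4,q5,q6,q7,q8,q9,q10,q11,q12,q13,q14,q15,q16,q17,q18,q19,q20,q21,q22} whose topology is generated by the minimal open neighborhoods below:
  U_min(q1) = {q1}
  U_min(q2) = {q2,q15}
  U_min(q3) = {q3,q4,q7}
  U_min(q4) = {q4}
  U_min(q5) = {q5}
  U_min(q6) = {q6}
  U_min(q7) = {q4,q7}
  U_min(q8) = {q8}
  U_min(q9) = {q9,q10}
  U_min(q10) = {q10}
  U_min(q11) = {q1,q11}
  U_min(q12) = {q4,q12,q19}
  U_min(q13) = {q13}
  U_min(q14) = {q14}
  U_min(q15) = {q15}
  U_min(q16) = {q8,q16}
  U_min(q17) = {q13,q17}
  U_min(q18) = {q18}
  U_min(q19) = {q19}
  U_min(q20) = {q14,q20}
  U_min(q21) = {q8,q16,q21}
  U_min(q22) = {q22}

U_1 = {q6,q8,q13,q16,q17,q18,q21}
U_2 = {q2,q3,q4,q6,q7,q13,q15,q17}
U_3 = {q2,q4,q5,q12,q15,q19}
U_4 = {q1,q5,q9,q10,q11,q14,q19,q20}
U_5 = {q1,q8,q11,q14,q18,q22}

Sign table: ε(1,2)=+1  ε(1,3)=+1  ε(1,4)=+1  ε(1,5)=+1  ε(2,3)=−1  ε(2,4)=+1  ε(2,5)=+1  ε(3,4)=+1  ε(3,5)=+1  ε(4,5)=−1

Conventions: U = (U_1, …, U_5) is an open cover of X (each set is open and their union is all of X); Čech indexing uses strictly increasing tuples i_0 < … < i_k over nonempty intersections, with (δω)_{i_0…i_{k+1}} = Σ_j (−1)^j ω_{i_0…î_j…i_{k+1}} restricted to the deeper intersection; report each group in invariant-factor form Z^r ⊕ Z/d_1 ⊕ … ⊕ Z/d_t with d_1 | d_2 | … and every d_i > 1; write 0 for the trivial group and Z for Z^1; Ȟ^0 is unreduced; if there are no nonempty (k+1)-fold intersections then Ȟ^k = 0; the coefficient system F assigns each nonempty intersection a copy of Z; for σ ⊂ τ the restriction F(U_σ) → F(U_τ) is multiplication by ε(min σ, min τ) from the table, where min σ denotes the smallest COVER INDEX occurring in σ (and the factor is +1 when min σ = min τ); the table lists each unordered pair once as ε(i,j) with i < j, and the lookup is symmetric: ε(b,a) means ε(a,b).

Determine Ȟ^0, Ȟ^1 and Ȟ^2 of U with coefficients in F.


intersection data:
  U12={q6,q13,q17} U15={q8,q18} U23={q2,q4,q15} U34={q5,q19} U45={q1,q11,q14}
C dims 5,5; δ0: rk 4, SNF 1^4
Ȟ^0 = (5 − 4) − 0 = 1, so Ȟ^0 ≅ Z
Ȟ^1 = (5 − 0) − 4 = 1, so Ȟ^1 ≅ Z
Ȟ^2 = (0 − 0) − 0 = 0, so Ȟ^2 ≅ 0

Ȟ^0 = Z; Ȟ^1 = Z; Ȟ^2 = 0


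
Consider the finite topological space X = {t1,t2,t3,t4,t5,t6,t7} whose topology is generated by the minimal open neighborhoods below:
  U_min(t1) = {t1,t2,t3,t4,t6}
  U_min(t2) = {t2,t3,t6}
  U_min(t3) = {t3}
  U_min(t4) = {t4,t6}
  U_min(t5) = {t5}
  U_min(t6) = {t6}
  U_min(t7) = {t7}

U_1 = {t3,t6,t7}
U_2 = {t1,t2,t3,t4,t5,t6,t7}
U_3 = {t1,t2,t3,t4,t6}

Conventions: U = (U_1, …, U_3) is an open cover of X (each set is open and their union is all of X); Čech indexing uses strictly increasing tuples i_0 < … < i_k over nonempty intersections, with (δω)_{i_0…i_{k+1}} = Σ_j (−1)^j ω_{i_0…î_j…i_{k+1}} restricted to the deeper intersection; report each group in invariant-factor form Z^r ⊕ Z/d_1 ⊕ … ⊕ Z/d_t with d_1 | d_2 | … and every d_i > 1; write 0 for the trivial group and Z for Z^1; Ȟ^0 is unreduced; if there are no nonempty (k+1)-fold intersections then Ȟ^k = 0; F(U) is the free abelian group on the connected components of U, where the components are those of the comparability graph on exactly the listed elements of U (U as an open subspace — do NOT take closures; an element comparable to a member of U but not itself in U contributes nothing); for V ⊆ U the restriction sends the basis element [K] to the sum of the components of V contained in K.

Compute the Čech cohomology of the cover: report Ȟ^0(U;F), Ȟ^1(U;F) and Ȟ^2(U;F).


cover nerve:
  U12={t3,t6,t7} U13={t3,t6} U23={t1,t2,t3,t4,t6}
  U123={t3,t6}
components per intersection:
  U1: {t3} {t6} {t7}
  U2: {t1,t2,t3,t4,t6} {t5} {t7}
  U3: {t1,t2,t3,t4,t6}
  U12: {t3} {t6} {t7}
  U13: {t3} {t6}
  U23: {t1,t2,t3,t4,t6}
  U123: {t3} {t6}
C dims 7,6,2; δ0: rk 4, SNF 1^4; δ1: rk 2, SNF 1^2
Ȟ^0: (7−4)−0=3 ⇒ Z^3
Ȟ^1: (6−2)−4=0 ⇒ 0
Ȟ^2: (2−0)−2=0 ⇒ 0

Ȟ^0 ≅ Z^3; Ȟ^1 ≅ 0; Ȟ^2 ≅ 0


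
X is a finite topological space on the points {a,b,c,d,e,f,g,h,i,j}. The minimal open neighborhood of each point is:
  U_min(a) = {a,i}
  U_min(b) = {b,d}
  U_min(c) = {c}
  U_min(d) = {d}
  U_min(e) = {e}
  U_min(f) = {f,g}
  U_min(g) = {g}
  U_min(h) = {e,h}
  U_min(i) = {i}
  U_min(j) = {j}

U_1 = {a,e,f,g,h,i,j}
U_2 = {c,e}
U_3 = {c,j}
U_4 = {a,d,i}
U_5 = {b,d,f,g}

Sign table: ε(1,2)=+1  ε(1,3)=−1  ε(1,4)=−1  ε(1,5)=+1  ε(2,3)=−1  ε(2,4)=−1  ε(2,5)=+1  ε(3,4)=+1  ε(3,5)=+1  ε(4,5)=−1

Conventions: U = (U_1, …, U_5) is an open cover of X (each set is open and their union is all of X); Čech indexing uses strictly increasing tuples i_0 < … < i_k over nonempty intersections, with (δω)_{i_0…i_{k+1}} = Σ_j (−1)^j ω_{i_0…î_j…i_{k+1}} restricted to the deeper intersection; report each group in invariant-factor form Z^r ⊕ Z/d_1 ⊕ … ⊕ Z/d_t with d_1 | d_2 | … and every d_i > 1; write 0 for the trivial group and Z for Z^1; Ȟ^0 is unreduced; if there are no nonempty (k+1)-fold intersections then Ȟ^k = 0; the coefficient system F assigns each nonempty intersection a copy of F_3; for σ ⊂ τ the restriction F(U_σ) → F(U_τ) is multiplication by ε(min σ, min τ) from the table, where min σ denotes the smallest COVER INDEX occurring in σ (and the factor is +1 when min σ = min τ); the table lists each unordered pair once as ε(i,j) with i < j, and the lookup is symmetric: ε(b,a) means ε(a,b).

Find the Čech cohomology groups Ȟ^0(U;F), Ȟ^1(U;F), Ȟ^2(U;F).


nonempty overlaps:
  U12={e} U13={j} U14={a,i} U15={f,g} U23={c} U45={d}
C dims 5,6; δ0: rk_F3 4
degree 0: 5−4−0 = 1 → Ȟ^0 ≅ Z/3
degree 1: 6−0−4 = 2 → Ȟ^1 ≅ Z/3 ⊕ Z/3
degree 2: 0−0−0 = 0 → Ȟ^2 ≅ 0

Ȟ^0 = Z/3, Ȟ^1 = Z/3 ⊕ Z/3 and Ȟ^2 = 0


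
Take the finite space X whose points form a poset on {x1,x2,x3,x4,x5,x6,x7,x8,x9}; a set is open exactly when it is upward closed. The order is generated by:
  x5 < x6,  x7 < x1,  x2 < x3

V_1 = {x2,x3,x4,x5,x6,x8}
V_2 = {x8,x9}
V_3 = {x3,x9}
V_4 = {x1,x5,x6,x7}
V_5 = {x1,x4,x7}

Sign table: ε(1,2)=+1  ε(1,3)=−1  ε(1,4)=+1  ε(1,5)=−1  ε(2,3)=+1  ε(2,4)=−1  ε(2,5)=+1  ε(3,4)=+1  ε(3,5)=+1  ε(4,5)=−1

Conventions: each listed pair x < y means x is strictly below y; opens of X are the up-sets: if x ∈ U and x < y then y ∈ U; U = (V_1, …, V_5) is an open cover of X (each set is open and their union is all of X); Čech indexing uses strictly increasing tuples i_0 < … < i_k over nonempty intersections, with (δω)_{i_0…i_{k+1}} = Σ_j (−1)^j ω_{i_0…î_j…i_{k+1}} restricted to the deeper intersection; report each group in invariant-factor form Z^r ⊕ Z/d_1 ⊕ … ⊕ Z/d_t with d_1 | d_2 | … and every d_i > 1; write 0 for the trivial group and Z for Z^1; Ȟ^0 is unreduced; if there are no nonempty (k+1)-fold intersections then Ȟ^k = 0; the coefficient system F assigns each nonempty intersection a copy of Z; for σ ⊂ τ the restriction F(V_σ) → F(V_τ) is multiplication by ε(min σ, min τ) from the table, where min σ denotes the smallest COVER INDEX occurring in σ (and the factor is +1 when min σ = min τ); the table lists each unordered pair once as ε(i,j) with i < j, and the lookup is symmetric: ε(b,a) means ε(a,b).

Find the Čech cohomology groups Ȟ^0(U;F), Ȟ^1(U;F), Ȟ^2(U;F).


intersection data:
  V12={x8} V13={x3} V14={x5,x6} V15={x4} V23={x9} V45={x1,x7}
C dims 5,6; δ0: rk 5, SNF 1^4·2
Ȟ^0 = (5 − 5) − 0 = 0, so Ȟ^0 ≅ 0
Ȟ^1 = (6 − 0) − 5 = 1 plus torsion [2], so Ȟ^1 ≅ Z ⊕ Z/2
Ȟ^2 = (0 − 0) − 0 = 0, so Ȟ^2 ≅ 0

Ȟ^0(U;F) ≅ 0, Ȟ^1(U;F) ≅ Z ⊕ Z/2 and Ȟ^2(U;F) ≅ 0


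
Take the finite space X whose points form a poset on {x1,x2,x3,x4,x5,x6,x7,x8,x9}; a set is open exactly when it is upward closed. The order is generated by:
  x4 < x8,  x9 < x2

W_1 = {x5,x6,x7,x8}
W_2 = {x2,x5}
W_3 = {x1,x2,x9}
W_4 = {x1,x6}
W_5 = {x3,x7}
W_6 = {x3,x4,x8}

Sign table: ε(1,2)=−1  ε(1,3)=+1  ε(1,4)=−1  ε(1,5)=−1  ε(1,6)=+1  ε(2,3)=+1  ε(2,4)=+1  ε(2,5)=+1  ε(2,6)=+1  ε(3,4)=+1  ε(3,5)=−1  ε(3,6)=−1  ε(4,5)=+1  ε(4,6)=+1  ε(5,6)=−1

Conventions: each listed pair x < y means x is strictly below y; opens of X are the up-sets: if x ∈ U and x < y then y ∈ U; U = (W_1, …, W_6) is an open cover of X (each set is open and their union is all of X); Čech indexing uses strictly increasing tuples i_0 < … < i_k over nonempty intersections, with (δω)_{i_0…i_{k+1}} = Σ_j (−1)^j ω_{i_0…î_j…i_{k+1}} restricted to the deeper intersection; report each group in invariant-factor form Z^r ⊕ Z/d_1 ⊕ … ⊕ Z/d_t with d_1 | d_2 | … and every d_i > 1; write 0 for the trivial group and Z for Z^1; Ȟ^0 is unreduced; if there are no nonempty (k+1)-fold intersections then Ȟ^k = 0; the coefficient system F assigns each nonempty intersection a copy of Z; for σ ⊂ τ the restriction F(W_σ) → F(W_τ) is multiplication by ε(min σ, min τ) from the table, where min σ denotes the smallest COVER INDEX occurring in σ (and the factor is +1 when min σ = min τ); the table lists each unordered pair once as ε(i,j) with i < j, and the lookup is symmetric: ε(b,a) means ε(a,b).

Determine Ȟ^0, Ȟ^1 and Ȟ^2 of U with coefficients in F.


nonempty intersections:
  W12={x5} W14={x6} W15={x7} W16={x8} W23={x2} W34={x1} W56={x3}
C dims 6,7; δ0: rk 5, SNF 1^5
Ȟ^0: (6−5)−0=1 ⇒ Z
Ȟ^1: (7−0)−5=2 ⇒ Z^2
Ȟ^2: (0−0)−0=0 ⇒ 0

Ȟ^0 = Z,  Ȟ^1 = Z^2,  Ȟ^2 = 0


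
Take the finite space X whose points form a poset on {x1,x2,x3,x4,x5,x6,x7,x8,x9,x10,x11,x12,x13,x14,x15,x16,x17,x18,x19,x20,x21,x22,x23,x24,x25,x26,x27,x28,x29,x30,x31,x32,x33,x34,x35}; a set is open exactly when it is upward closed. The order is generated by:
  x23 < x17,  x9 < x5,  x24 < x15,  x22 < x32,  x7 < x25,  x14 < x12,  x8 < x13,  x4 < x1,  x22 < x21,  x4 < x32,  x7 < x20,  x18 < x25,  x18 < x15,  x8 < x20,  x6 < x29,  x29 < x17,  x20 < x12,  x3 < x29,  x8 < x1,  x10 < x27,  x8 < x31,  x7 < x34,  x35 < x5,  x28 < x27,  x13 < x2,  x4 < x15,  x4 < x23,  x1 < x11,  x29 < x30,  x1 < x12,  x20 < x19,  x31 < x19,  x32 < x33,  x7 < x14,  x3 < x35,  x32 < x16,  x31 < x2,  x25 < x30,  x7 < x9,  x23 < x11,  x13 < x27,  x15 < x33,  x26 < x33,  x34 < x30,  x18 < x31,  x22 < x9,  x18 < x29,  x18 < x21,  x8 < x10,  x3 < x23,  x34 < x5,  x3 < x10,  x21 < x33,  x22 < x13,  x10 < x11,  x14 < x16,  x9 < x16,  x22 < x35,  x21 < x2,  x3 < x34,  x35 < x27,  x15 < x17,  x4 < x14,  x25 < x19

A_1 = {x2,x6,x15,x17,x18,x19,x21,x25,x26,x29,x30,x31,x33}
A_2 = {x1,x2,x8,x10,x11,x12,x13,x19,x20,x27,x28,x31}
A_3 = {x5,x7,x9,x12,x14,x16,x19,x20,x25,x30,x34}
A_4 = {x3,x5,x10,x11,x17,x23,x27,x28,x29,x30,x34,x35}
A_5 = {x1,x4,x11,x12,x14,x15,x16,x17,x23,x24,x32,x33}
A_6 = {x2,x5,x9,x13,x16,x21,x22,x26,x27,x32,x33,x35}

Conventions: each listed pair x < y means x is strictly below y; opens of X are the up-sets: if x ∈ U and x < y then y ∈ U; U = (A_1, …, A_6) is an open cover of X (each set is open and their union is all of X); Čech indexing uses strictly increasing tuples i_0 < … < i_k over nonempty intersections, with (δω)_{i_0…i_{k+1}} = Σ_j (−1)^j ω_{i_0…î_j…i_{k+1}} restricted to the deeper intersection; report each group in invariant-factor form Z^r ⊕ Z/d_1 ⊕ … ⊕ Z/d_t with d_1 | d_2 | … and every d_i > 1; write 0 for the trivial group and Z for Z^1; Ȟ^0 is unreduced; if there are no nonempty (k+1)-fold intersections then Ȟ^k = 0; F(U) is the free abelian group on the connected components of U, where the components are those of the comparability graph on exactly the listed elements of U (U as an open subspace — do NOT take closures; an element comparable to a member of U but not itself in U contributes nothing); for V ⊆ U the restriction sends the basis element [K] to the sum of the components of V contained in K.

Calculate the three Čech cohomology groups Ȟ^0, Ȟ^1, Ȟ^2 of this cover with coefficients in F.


Ȟ^0(U;F) ≅ Z, Ȟ^1(U;F) ≅ 0, Ȟ^2(U;F) ≅ Z/2

cover nerve:
  A12={x2,x19,x31} A13={x19,x25,x30} A14={x17,x29,x30} A15={x15,x17,x33} A16={x2,x21,x26,x33} A23={x12,x19,x20} A24={x10,x11,x27,x28} A25={x1,x11,x12} A26={x2,x13,x27} A34={x5,x30,x34} A35={x12,x14,x16} A36={x5,x9,x16} A45={x11,x17,x23} A46={x5,x27,x35} A56={x16,x32,x33}
  A123={x19} A126={x2} A134={x30} A145={x17} A156={x33} A235={x12} A245={x11} A246={x27} A346={x5} A356={x16}
components per intersection:
  A1: {x2,x6,x15,x17,x18,x19,x21,x25,x26,x29,x30,x31,x33}
  A2: {x1,x2,x8,x10,x11,x12,x13,x19,x20,x27,x28,x31}
  A3: {x5,x7,x9,x12,x14,x16,x19,x20,x25,x30,x34}
  A4: {x3,x5,x10,x11,x17,x23,x27,x28,x29,x30,x34,x35}
  A5: {x1,x4,x11,x12,x14,x15,x16,x17,x23,x24,x32,x33}
  A6: {x2,x5,x9,x13,x16,x21,x22,x26,x27,x32,x33,x35}
  A12: {x2,x19,x31}
  A13: {x19,x25,x30}
  A14: {x17,x29,x30}
  A15: {x15,x17,x33}
  A16: {x2,x21,x26,x33}
  A23: {x12,x19,x20}
  A24: {x10,x11,x27,x28}
  A25: {x1,x11,x12}
  A26: {x2,x13,x27}
  A34: {x5,x30,x34}
  A35: {x12,x14,x16}
  A36: {x5,x9,x16}
  A45: {x11,x17,x23}
  A46: {x5,x27,x35}
  A56: {x16,x32,x33}
  A123: {x19}
  A126: {x2}
  A134: {x30}
  A145: {x17}
  A156: {x33}
  A235: {x12}
  A245: {x11}
  A246: {x27}
  A346: {x5}
  A356: {x16}
C dims 6,15,10; δ0: rk 5, SNF 1^5; δ1: rk 10, SNF 1^9·2
Ȟ^0: (6−5)−0=1 ⇒ Z
Ȟ^1: (15−10)−5=0 ⇒ 0
Ȟ^2: (10−0)−10=0 plus torsion [2] ⇒ Z/2


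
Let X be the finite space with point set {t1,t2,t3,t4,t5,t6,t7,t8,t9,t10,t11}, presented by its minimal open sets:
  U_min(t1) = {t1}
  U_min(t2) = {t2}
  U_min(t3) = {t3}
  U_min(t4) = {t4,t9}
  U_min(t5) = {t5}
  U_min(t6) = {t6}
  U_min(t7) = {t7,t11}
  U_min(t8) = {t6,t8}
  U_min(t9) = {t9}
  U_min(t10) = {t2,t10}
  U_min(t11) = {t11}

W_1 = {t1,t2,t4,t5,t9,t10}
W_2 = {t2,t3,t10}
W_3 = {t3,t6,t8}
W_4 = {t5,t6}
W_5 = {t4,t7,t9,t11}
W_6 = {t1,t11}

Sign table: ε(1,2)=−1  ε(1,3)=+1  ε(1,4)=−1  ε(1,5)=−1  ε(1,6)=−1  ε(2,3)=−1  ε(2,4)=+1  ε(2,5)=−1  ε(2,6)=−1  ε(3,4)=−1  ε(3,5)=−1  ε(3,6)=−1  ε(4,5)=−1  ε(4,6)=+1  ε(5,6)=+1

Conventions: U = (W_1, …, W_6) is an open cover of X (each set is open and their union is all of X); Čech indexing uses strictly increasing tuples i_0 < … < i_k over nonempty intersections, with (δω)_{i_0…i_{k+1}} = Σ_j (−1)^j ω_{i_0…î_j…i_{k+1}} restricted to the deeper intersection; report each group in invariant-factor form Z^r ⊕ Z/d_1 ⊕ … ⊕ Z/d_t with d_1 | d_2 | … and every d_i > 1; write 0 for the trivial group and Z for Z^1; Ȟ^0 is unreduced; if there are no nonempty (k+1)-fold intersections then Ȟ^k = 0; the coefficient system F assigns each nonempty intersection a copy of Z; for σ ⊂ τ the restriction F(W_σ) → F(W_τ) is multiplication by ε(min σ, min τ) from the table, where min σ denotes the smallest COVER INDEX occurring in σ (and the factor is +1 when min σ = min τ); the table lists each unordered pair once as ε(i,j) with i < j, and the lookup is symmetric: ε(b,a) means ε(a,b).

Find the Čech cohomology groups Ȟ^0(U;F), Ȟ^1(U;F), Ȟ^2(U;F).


cover nerve:
  W12={t2,t10} W14={t5} W15={t4,t9} W16={t1} W23={t3} W34={t6} W56={t11}
C dims 6,7; δ0: rk 5, SNF 1^5
Ȟ^0: (6−5)−0=1 ⇒ Z
Ȟ^1: (7−0)−5=2 ⇒ Z^2
Ȟ^2: (0−0)−0=0 ⇒ 0

Ȟ^0 = Z,  Ȟ^1 = Z^2,  Ȟ^2 = 0


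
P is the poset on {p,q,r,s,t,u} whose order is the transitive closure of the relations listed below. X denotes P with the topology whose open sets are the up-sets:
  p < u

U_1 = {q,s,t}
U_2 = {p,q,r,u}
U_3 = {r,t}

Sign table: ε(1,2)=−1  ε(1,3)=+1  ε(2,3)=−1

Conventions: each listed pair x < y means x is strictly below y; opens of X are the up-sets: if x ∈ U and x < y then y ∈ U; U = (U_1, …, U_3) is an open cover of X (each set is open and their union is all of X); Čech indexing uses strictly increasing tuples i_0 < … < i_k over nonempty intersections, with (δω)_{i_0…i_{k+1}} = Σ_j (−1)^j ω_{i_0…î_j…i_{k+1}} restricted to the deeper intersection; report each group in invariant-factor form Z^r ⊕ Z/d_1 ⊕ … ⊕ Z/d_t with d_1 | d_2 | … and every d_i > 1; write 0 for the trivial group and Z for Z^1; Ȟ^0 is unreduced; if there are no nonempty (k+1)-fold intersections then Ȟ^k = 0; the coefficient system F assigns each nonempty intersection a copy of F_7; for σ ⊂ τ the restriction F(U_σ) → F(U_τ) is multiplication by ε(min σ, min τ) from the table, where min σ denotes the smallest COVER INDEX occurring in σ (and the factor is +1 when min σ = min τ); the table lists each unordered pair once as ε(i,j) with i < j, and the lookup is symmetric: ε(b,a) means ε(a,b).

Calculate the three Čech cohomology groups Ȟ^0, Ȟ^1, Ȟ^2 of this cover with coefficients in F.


Ȟ^0(U;F) ≅ Z/7, Ȟ^1(U;F) ≅ Z/7 and Ȟ^2(U;F) ≅ 0

intersection data:
  U12={q} U13={t} U23={r}
C dims 3,3; δ0: rk_F7 2
Ȟ^0 = (3 − 2) − 0 = 1, so Ȟ^0 ≅ Z/7
Ȟ^1 = (3 − 0) − 2 = 1, so Ȟ^1 ≅ Z/7
Ȟ^2 = (0 − 0) − 0 = 0, so Ȟ^2 ≅ 0


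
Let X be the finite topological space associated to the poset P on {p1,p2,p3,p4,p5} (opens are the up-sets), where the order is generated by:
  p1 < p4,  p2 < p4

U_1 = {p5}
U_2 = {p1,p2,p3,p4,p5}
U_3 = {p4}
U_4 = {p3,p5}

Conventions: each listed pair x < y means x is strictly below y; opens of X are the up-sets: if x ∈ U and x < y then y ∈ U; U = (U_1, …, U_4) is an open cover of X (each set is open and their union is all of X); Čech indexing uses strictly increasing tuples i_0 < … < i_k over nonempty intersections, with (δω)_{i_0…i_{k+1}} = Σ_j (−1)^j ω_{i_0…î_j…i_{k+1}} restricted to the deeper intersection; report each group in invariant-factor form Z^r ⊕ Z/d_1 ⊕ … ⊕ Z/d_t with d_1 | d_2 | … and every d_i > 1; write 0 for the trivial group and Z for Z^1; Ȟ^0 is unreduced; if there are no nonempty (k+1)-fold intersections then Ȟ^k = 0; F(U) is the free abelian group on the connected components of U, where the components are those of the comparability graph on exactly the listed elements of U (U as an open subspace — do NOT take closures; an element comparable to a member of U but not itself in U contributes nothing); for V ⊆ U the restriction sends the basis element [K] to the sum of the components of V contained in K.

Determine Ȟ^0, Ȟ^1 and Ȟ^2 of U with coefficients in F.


nerve simplices:
  U12={p5} U14={p5} U23={p4} U24={p3,p5}
  U124={p5}
components per intersection:
  U1: {p5}
  U2: {p1,p2,p4} {p3} {p5}
  U3: {p4}
  U4: {p3} {p5}
  U12: {p5}
  U14: {p5}
  U23: {p4}
  U24: {p3} {p5}
  U124: {p5}
C dims 7,5,1; δ0: rk 4, SNF 1^4; δ1: rk 1, SNF 1^1
degree 0: 7−4−0 = 3 → Ȟ^0 ≅ Z^3
degree 1: 5−1−4 = 0 → Ȟ^1 ≅ 0
degree 2: 1−0−1 = 0 → Ȟ^2 ≅ 0

Ȟ^0 = Z^3, Ȟ^1 = 0 and Ȟ^2 = 0


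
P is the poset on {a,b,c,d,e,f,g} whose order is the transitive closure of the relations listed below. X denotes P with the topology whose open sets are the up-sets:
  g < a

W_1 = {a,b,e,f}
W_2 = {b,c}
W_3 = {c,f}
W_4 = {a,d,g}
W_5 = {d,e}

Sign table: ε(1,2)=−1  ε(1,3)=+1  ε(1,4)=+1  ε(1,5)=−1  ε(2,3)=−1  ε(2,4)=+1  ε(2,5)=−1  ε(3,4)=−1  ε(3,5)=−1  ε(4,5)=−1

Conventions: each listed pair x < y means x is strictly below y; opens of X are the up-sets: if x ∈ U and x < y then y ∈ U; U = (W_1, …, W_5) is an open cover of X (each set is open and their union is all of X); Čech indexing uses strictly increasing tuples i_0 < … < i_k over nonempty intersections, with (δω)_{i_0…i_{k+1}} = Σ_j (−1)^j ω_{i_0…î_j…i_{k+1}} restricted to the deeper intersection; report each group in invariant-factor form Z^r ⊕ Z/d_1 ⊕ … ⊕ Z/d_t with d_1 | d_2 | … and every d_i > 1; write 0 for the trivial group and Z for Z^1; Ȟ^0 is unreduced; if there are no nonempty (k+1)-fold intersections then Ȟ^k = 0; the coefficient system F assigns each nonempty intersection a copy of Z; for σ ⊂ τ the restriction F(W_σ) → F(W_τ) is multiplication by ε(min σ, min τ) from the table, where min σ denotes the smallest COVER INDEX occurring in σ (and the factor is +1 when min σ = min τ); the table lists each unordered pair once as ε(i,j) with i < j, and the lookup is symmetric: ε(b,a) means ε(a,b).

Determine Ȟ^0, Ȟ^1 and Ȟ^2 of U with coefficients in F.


Ȟ^0(U;F) ≅ Z, Ȟ^1(U;F) ≅ Z^2, Ȟ^2(U;F) ≅ 0

nerve simplices:
  W12={b} W13={f} W14={a} W15={e} W23={c} W45={d}
C dims 5,6; δ0: rk 4, SNF 1^4
degree 0: 5−4−0 = 1 → Ȟ^0 ≅ Z
degree 1: 6−0−4 = 2 → Ȟ^1 ≅ Z^2
degree 2: 0−0−0 = 0 → Ȟ^2 ≅ 0


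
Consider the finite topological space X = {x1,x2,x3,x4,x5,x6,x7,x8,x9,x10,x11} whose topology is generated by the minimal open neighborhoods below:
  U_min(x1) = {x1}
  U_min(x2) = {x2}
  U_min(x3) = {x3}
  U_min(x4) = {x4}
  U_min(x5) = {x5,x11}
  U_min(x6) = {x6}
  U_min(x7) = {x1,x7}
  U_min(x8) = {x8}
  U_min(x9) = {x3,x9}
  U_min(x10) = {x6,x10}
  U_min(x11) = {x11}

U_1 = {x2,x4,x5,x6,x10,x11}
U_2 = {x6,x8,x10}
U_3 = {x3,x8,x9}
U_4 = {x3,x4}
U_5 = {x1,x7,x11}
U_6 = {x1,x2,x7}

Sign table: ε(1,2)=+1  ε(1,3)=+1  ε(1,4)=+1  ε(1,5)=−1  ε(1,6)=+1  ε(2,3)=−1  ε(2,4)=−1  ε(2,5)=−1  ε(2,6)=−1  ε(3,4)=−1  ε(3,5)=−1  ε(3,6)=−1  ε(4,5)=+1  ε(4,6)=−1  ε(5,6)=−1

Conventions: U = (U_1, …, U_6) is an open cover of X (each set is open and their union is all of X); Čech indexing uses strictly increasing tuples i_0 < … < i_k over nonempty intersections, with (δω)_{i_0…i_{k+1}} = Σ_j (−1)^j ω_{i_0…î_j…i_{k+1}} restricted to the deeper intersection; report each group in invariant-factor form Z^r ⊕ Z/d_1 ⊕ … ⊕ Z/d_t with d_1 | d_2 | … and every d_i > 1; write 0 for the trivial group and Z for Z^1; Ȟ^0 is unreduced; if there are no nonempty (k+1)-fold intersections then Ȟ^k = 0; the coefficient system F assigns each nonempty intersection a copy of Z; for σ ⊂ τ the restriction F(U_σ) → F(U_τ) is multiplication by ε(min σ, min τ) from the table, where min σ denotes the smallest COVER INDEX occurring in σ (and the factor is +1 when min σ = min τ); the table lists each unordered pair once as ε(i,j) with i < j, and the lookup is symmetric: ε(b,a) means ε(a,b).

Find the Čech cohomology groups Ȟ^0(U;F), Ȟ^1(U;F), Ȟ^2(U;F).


Ȟ^0 = Z; Ȟ^1 = Z^2; Ȟ^2 = 0

intersection data:
  U12={x6,x10} U14={x4} U15={x11} U16={x2} U23={x8} U34={x3} U56={x1,x7}
C dims 6,7; δ0: rk 5, SNF 1^5
Ȟ^0 = (6 − 5) − 0 = 1, so Ȟ^0 ≅ Z
Ȟ^1 = (7 − 0) − 5 = 2, so Ȟ^1 ≅ Z^2
Ȟ^2 = (0 − 0) − 0 = 0, so Ȟ^2 ≅ 0


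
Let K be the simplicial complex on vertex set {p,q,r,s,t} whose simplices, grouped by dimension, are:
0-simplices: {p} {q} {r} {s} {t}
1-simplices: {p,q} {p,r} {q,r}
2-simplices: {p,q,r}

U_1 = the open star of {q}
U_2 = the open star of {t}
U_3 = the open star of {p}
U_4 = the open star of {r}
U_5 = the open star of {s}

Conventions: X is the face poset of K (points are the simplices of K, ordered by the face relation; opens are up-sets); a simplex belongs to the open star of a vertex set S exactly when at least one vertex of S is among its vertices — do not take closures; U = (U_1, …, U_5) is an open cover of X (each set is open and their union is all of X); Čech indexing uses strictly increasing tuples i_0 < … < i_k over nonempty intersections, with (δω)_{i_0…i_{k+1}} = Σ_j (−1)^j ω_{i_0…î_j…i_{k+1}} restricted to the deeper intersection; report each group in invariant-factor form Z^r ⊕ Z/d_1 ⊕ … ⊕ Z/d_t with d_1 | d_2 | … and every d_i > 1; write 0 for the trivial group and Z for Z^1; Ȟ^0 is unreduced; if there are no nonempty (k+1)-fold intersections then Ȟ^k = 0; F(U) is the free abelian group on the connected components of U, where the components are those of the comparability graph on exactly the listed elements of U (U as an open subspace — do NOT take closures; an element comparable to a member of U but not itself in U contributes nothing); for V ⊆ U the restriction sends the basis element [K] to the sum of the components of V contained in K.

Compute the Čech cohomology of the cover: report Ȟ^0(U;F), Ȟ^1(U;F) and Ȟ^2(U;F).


Ȟ^0 = Z^3,  Ȟ^1 = 0,  Ȟ^2 = 0

nerve simplices:
  U1={{q},{p,q},{q,r},{p,q,r}} U2={{t}} U3={{p},{p,q},{p,r},{p,q,r}} U4={{r},{p,r},{q,r},{p,q,r}} U5={{s}}
  U13={{p,q},{p,q,r}} U14={{q,r},{p,q,r}} U34={{p,r},{p,q,r}}
  U134={{p,q,r}}
components per intersection:
  U1: {{q},{p,q},{q,r},{p,q,r}}
  U2: {{t}}
  U3: {{p},{p,q},{p,r},{p,q,r}}
  U4: {{r},{p,r},{q,r},{p,q,r}}
  U5: {{s}}
  U13: {{p,q},{p,q,r}}
  U14: {{q,r},{p,q,r}}
  U34: {{p,r},{p,q,r}}
  U134: {{p,q,r}}
C dims 5,3,1; δ0: rk 2, SNF 1^2; δ1: rk 1, SNF 1^1
degree 0: 5−2−0 = 3 → Ȟ^0 ≅ Z^3
degree 1: 3−1−2 = 0 → Ȟ^1 ≅ 0
degree 2: 1−0−1 = 0 → Ȟ^2 ≅ 0


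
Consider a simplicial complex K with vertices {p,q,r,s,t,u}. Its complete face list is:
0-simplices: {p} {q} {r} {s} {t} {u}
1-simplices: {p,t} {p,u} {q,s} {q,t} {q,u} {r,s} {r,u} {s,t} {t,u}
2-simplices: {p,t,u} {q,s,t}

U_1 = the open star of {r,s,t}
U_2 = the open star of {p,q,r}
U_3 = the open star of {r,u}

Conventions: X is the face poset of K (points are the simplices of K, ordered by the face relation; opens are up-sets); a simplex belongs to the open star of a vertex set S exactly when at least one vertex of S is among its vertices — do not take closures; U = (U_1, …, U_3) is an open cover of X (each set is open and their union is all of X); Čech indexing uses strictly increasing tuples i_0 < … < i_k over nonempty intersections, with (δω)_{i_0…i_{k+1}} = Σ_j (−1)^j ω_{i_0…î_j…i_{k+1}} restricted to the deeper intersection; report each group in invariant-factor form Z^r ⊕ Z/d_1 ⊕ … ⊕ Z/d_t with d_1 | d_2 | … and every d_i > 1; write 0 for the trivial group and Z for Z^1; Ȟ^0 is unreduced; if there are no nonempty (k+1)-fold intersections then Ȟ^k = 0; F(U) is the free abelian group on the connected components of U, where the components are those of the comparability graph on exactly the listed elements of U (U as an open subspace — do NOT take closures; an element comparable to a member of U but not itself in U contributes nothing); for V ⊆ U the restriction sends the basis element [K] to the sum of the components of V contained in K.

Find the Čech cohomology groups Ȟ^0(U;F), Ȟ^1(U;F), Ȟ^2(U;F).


intersection data:
  U1={{r},{s},{t},{p,t},{q,s},{q,t},{r,s},{r,u},{s,t},{t,u},{p,t,u},{q,s,t}} U2={{p},{q},{r},{p,t},{p,u},{q,s},{q,t},{q,u},{r,s},{r,u},{p,t,u},{q,s,t}} U3={{r},{u},{p,u},{q,u},{r,s},{r,u},{t,u},{p,t,u}}
  U12={{r},{p,t},{q,s},{q,t},{r,s},{r,u},{p,t,u},{q,s,t}} U13={{r},{r,s},{r,u},{t,u},{p,t,u}} U23={{r},{p,u},{q,u},{r,s},{r,u},{p,t,u}}
  U123={{r},{r,s},{r,u},{p,t,u}}
components per intersection:
  U1: {{r},{s},{t},{p,t},{q,s},{q,t},{r,s},{r,u},{s,t},{t,u},{p,t,u},{q,s,t}}
  U2: {{p},{p,t},{p,u},{p,t,u}} {{q},{q,s},{q,t},{q,u},{q,s,t}} {{r},{r,s},{r,u}}
  U3: {{r},{u},{p,u},{q,u},{r,s},{r,u},{t,u},{p,t,u}}
  U12: {{r},{r,s},{r,u}} {{p,t},{p,t,u}} {{q,s},{q,t},{q,s,t}}
  U13: {{r},{r,s},{r,u}} {{t,u},{p,t,u}}
  U23: {{r},{r,s},{r,u}} {{p,u},{p,t,u}} {{q,u}}
  U123: {{r},{r,s},{r,u}} {{p,t,u}}
C dims 5,8,2; δ0: rk 4, SNF 1^4; δ1: rk 2, SNF 1^2
Ȟ^0 = (5 − 4) − 0 = 1, so Ȟ^0 ≅ Z
Ȟ^1 = (8 − 2) − 4 = 2, so Ȟ^1 ≅ Z^2
Ȟ^2 = (2 − 0) − 2 = 0, so Ȟ^2 ≅ 0

Ȟ^0 ≅ Z, Ȟ^1 ≅ Z^2 and Ȟ^2 ≅ 0


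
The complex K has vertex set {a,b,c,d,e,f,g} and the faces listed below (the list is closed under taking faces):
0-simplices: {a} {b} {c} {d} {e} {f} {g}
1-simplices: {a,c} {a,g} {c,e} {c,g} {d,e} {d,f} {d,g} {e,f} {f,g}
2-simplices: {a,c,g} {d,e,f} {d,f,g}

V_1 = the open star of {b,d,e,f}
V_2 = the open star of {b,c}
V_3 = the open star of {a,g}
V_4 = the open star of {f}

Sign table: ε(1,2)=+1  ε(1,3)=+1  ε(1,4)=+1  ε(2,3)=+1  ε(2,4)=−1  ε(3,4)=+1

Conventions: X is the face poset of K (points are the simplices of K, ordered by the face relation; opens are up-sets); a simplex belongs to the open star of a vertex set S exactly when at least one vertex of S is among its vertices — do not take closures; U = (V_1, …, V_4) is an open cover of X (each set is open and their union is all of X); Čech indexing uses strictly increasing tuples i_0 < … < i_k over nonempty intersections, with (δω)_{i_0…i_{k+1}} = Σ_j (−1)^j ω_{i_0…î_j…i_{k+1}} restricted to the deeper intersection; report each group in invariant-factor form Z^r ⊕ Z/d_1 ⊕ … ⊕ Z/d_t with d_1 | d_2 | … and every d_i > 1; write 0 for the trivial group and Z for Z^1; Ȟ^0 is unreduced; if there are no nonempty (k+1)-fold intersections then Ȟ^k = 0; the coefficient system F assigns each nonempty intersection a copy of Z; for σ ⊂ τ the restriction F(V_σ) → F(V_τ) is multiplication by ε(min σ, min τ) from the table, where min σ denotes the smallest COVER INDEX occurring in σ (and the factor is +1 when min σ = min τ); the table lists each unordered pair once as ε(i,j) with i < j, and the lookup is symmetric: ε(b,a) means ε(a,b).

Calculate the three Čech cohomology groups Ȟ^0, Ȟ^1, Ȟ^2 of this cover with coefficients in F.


nerve simplices:
  V1={{b},{d},{e},{f},{c,e},{d,e},{d,f},{d,g},{e,f},{f,g},{d,e,f},{d,f,g}} V2={{b},{c},{a,c},{c,e},{c,g},{a,c,g}} V3={{a},{g},{a,c},{a,g},{c,g},{d,g},{f,g},{a,c,g},{d,f,g}} V4={{f},{d,f},{e,f},{f,g},{d,e,f},{d,f,g}}
  V12={{b},{c,e}} V13={{d,g},{f,g},{d,f,g}} V14={{f},{d,f},{e,f},{f,g},{d,e,f},{d,f,g}} V23={{a,c},{c,g},{a,c,g}} V34={{f,g},{d,f,g}}
  V134={{f,g},{d,f,g}}
C dims 4,5,1; δ0: rk 3, SNF 1^3; δ1: rk 1, SNF 1^1
degree 0: 4−3−0 = 1 → Ȟ^0 ≅ Z
degree 1: 5−1−3 = 1 → Ȟ^1 ≅ Z
degree 2: 1−0−1 = 0 → Ȟ^2 ≅ 0

Ȟ^0 ≅ Z,  Ȟ^1 ≅ Z,  Ȟ^2 ≅ 0


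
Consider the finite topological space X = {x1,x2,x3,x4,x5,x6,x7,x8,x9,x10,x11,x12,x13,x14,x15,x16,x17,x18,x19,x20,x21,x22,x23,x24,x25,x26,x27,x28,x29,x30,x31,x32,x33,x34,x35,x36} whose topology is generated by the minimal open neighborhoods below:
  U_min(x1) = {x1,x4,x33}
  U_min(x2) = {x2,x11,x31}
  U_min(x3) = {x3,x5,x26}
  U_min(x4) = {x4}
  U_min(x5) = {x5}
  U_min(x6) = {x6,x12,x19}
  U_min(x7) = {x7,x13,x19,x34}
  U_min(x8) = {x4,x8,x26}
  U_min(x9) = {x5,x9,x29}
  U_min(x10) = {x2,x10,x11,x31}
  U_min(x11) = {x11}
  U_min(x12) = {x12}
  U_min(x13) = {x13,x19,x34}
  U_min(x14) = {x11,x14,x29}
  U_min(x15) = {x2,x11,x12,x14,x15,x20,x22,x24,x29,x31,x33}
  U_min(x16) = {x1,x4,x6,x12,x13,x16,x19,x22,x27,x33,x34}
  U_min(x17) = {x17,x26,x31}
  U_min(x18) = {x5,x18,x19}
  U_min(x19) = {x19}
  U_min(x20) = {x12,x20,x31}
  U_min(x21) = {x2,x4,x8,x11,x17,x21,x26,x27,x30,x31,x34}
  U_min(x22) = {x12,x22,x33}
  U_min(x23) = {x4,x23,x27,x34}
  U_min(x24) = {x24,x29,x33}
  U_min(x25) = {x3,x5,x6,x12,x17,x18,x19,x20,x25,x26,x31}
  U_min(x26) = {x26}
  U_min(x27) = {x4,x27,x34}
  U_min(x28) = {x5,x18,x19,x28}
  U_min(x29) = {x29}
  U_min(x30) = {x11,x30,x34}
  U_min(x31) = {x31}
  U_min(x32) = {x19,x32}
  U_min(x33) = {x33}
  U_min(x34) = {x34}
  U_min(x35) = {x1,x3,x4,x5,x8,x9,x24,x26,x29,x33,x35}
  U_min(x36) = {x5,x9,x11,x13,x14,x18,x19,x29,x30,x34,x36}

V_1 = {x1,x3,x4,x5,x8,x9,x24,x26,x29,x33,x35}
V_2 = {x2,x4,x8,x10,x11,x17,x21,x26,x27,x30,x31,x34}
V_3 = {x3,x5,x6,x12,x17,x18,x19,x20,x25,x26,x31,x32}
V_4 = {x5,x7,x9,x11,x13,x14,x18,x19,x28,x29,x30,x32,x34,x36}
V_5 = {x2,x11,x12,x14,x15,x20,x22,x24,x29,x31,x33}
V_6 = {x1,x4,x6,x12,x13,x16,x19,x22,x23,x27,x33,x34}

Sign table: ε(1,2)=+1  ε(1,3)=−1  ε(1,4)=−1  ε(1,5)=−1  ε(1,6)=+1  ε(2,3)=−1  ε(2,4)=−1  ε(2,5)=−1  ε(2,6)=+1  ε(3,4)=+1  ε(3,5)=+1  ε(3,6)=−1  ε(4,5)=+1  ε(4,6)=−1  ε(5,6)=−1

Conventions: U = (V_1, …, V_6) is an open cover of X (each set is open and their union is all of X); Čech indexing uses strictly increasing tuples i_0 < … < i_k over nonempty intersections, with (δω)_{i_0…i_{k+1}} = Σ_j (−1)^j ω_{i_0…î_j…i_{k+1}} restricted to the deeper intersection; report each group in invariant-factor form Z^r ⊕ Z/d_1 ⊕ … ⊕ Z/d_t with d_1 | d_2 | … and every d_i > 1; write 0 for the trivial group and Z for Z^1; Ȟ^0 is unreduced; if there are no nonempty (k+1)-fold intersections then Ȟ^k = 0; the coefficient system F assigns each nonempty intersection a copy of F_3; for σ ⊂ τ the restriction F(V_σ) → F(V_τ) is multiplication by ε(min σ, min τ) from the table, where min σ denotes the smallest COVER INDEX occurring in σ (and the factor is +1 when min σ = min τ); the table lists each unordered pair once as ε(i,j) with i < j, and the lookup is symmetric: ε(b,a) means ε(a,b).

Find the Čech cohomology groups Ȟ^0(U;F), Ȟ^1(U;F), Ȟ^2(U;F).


nonempty intersections:
  V12={x4,x8,x26} V13={x3,x5,x26} V14={x5,x9,x29} V15={x24,x29,x33} V16={x1,x4,x33} V23={x17,x26,x31} V24={x11,x30,x34} V25={x2,x11,x31} V26={x4,x27,x34} V34={x5,x18,x19,x32} V35={x12,x20,x31} V36={x6,x12,x19} V45={x11,x14,x29} V46={x13,x19,x34} V56={x12,x22,x33}
  V123={x26} V126={x4} V134={x5} V145={x29} V156={x33} V235={x31} V245={x11} V246={x34} V346={x19} V356={x12}
C dims 6,15,10; δ0: rk_F3 5; δ1: rk_F3 10
Ȟ^0: (6−5)−0=1 ⇒ Z/3
Ȟ^1: (15−10)−5=0 ⇒ 0
Ȟ^2: (10−0)−10=0 ⇒ 0

Ȟ^0(U;F) ≅ Z/3, Ȟ^1(U;F) ≅ 0 and Ȟ^2(U;F) ≅ 0


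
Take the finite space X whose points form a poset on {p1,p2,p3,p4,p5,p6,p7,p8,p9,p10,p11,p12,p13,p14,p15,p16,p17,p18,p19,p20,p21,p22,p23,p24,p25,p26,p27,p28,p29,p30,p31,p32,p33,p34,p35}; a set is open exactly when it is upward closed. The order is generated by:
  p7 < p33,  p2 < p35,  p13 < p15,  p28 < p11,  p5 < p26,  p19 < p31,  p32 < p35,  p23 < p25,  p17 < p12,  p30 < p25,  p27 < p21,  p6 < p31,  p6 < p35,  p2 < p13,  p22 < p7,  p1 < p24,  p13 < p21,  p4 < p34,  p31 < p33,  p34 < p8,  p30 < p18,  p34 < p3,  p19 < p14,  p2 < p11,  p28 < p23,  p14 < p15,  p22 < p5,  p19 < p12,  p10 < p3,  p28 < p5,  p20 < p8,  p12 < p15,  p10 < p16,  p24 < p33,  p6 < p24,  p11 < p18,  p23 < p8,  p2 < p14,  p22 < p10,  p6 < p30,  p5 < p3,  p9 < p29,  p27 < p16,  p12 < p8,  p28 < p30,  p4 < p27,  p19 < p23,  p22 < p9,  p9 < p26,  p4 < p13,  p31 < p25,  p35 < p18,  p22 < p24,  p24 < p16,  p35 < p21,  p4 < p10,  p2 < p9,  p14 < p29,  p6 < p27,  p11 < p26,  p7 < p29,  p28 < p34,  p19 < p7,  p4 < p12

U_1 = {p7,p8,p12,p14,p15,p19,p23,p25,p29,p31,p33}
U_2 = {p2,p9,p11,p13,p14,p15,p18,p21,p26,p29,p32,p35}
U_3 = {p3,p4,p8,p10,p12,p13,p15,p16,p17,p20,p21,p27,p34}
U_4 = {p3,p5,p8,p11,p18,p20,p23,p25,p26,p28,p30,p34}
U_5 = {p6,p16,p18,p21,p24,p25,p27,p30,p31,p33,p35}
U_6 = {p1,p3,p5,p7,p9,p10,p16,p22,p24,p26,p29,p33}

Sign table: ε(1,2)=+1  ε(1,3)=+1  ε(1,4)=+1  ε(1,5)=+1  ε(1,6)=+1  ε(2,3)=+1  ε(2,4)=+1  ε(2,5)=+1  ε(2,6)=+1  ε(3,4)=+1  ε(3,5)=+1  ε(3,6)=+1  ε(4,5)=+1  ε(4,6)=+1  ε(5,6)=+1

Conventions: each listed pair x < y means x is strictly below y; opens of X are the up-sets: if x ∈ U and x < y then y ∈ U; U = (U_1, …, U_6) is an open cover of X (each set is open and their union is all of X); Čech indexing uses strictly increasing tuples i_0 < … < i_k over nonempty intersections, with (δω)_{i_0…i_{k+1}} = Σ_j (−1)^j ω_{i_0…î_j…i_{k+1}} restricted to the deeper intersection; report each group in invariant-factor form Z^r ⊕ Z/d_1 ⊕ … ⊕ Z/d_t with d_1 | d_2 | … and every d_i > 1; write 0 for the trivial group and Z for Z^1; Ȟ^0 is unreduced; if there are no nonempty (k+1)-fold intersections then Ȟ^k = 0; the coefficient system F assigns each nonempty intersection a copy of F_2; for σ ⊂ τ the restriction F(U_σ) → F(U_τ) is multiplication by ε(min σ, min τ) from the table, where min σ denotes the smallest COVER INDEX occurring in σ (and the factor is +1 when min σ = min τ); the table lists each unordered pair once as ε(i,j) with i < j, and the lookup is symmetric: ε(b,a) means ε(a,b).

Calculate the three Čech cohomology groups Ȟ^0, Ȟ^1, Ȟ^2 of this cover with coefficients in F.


Ȟ^0 = Z/2, Ȟ^1 = Z/2, Ȟ^2 = Z/2

nonempty overlaps:
  U12={p14,p15,p29} U13={p8,p12,p15} U14={p8,p23,p25} U15={p25,p31,p33} U16={p7,p29,p33} U23={p13,p15,p21} U24={p11,p18,p26} U25={p18,p21,p35} U26={p9,p26,p29} U34={p3,p8,p20,p34} U35={p16,p21,p27} U36={p3,p10,p16} U45={p18,p25,p30} U46={p3,p5,p26} U56={p16,p24,p33}
  U123={p15} U126={p29} U134={p8} U145={p25} U156={p33} U235={p21} U245={p18} U246={p26} U346={p3} U356={p16}
C dims 6,15,10; δ0: rk_F2 5; δ1: rk_F2 9
degree 0: 6−5−0 = 1 → Ȟ^0 ≅ Z/2
degree 1: 15−9−5 = 1 → Ȟ^1 ≅ Z/2
degree 2: 10−0−9 = 1 → Ȟ^2 ≅ Z/2


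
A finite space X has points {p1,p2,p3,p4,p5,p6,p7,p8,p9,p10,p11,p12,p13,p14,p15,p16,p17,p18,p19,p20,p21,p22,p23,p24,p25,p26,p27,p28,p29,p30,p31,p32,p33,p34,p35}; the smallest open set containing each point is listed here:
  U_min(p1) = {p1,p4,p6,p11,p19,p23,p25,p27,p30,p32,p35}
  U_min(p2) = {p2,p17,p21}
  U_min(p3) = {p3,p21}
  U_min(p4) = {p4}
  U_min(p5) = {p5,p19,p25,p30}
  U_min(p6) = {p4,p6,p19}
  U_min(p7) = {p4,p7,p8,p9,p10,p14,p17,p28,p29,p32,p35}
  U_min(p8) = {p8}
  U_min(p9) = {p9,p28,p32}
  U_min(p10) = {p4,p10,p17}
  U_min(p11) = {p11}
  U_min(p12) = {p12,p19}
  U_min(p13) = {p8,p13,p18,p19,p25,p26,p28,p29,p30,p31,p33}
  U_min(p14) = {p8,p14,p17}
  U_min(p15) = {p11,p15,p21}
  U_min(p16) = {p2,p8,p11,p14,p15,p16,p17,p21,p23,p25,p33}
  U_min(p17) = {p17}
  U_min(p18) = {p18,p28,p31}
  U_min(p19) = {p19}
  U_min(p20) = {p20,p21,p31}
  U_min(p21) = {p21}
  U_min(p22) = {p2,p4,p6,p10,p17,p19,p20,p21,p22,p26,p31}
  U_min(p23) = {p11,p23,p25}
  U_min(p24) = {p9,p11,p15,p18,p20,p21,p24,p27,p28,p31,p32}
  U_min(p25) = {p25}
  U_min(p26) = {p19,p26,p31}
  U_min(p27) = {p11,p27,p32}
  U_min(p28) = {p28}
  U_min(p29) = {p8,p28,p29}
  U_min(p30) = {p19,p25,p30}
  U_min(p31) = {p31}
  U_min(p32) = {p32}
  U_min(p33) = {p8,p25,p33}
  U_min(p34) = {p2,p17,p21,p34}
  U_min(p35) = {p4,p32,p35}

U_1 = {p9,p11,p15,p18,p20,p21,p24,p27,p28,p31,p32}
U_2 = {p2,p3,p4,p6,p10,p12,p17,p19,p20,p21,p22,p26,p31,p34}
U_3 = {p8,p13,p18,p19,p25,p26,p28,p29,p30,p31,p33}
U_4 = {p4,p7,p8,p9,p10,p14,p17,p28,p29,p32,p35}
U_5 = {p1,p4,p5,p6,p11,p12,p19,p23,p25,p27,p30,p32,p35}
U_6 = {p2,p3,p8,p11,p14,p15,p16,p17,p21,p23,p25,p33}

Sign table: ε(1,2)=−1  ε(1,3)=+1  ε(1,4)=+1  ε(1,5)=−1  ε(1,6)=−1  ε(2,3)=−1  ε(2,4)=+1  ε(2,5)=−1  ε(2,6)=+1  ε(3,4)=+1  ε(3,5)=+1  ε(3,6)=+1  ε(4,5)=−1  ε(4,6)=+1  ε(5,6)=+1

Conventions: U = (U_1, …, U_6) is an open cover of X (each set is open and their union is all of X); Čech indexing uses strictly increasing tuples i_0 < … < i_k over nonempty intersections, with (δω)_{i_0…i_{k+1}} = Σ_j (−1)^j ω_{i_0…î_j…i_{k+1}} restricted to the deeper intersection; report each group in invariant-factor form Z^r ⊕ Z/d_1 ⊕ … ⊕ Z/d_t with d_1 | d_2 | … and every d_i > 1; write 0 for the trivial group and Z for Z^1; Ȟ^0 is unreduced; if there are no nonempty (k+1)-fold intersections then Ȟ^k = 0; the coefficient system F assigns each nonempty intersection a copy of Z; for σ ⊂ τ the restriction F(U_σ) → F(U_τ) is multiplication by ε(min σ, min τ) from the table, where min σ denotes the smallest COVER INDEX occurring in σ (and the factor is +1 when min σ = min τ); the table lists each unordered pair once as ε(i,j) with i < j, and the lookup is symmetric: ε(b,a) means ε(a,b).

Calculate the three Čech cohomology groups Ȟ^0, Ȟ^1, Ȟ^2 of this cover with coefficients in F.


nonempty overlaps:
  U12={p20,p21,p31} U13={p18,p28,p31} U14={p9,p28,p32} U15={p11,p27,p32} U16={p11,p15,p21} U23={p19,p26,p31} U24={p4,p10,p17} U25={p4,p6,p12,p19} U26={p2,p3,p17,p21} U34={p8,p28,p29} U35={p19,p25,p30} U36={p8,p25,p33} U45={p4,p32,p35} U46={p8,p14,p17} U56={p11,p23,p25}
  U123={p31} U126={p21} U134={p28} U145={p32} U156={p11} U235={p19} U245={p4} U246={p17} U346={p8} U356={p25}
C dims 6,15,10; δ0: rk 6, SNF 1^5·2; δ1: rk 9, SNF 1^9
degree 0: 6−6−0 = 0 → Ȟ^0 ≅ 0
degree 1: 15−9−6 = 0 plus torsion [2] → Ȟ^1 ≅ Z/2
degree 2: 10−0−9 = 1 → Ȟ^2 ≅ Z

Ȟ^0(U;F) ≅ 0,  Ȟ^1(U;F) ≅ Z/2,  Ȟ^2(U;F) ≅ Z
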